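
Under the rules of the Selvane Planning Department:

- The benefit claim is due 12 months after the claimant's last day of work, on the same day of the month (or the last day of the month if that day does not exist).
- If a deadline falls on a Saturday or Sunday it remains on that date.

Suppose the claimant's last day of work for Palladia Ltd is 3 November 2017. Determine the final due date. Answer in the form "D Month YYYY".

3 November 2018

12 months from 3 November 2017 is 3 November 2018.
3 November 2018 falls on a Saturday. The rules make no weekend/holiday allowance, so it remains 3 November 2018.
Deadline: 3 November 2018.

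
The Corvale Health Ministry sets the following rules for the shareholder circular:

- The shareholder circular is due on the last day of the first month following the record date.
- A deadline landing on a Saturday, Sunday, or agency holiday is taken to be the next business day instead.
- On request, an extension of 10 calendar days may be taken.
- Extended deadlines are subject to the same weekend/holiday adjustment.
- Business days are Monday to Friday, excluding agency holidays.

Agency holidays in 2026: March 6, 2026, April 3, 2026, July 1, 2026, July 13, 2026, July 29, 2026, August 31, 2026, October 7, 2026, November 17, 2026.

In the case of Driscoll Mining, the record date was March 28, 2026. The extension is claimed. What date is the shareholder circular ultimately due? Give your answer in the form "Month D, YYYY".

The first month after March 28, 2026 is April 2026, whose last day is April 30, 2026.
April 30, 2026 falls on a Thursday, which is a business day, so no adjustment is needed.
Applying the 10-calendar-day extension: April 30, 2026 + 10 days = May 10, 2026.
May 10, 2026 is a Sunday, so it moves to the next business day, May 11, 2026 (Monday).
Deadline: May 11, 2026.

May 11, 2026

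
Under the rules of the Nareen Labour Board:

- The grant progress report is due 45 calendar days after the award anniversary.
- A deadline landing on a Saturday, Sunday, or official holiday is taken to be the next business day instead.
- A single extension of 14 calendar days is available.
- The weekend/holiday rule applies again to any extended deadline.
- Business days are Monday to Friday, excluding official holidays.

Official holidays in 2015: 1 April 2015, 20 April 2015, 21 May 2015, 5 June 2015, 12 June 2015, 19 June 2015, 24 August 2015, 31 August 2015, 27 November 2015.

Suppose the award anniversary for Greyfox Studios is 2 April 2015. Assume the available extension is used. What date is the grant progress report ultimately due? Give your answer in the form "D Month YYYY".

Trigger date 2 April 2015 + 45 calendar days = 17 May 2015.
Because 17 May 2015 is a Sunday, the deadline becomes 18 May 2015 (Monday).
The 14-calendar-day extension moves the deadline from 18 May 2015 to 1 June 2015.
1 June 2015 (Monday) is already a business day.
Final deadline: 1 June 2015.

1 June 2015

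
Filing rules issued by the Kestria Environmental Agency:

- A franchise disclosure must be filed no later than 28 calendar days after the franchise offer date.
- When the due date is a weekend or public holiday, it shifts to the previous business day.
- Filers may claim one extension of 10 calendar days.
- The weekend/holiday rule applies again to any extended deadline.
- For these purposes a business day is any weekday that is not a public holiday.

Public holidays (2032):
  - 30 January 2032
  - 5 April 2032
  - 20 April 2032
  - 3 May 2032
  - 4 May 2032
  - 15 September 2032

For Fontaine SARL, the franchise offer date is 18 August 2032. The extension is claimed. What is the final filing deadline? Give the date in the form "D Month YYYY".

Adding 28 calendar days to 18 August 2032 gives 15 September 2032.
Because 15 September 2032 is a listed holiday, the deadline becomes 14 September 2032 (Tuesday).
Add the 10 calendar-day extension to 14 September 2032: 24 September 2032.
24 September 2032 falls on a Friday, which is a business day, so no adjustment is needed.
Final deadline: 24 September 2032.

24 September 2032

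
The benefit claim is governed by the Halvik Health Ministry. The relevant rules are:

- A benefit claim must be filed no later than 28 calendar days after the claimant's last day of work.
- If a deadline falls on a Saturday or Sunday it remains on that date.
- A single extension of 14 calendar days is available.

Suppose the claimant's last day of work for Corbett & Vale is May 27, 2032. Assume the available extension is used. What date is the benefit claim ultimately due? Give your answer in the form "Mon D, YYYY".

Jul 8, 2032

Trigger date May 27, 2032 + 28 calendar days = Jun 24, 2032.
Jun 24, 2032 falls on a Thursday. The rules make no weekend/holiday allowance, so it remains Jun 24, 2032.
With the 14-day extension, Jun 24, 2032 becomes Jul 8, 2032.
Jul 8, 2032 is a Thursday; no weekend or holiday adjustment applies.
So the filing is due Jul 8, 2032.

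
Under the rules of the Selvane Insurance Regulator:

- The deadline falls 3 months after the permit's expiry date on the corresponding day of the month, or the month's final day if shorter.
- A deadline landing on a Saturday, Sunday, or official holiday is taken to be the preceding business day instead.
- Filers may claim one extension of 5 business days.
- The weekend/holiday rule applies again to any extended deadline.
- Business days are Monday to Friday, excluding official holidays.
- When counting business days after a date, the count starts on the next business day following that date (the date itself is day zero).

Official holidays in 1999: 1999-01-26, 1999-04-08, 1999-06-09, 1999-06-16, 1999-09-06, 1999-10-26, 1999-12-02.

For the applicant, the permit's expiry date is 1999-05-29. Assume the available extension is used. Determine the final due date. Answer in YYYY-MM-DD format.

1999-09-03

3 months after 1999-05-29, on the same day of the month, is 1999-08-29.
1999-08-29 is a Sunday, so it moves to the preceding business day, 1999-08-27 (Friday).
Applying the 5-business-day extension: 5 business days after 1999-08-27 is 1999-09-03.
Since 1999-09-03 is a Friday and not a holiday, the date is unchanged.
So the filing is due 1999-09-03.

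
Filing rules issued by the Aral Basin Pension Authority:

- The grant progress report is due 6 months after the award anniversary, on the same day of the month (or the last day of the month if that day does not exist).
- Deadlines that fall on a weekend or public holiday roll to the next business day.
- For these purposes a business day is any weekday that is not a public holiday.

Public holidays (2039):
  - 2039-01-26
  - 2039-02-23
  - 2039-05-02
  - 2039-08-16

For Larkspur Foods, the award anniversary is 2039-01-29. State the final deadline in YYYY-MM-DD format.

Moving 6 months forward from 2039-01-29 on the corresponding day gives 2039-07-29.
2039-07-29 falls on a Friday, which is a business day, so no adjustment is needed.
The final due date is 2039-07-29.

2039-07-29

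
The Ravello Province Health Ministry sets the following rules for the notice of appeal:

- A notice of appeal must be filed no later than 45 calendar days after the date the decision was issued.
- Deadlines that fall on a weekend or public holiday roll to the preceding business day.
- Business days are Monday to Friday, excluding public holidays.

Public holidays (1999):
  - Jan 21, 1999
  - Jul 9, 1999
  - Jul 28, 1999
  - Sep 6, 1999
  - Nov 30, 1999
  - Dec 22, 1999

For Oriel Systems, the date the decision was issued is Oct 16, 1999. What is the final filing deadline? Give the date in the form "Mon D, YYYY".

Nov 29, 1999

From Oct 16, 1999, 45 calendar days later is Nov 30, 1999.
Nov 30, 1999 is a listed holiday, so it moves to the preceding business day, Nov 29, 1999 (Monday).
Final deadline: Nov 29, 1999.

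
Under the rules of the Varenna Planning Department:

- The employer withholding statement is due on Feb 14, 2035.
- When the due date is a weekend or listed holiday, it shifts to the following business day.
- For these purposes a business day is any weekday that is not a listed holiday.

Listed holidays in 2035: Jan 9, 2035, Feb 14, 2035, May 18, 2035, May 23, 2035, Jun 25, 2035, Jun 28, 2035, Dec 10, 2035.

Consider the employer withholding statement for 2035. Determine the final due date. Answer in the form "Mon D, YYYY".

Feb 15, 2035

Start from the fixed due date, Feb 14, 2035.
Feb 14, 2035 falls on a listed holiday. Rolling to the next business day gives Feb 15, 2035, a Thursday.
Deadline: Feb 15, 2035.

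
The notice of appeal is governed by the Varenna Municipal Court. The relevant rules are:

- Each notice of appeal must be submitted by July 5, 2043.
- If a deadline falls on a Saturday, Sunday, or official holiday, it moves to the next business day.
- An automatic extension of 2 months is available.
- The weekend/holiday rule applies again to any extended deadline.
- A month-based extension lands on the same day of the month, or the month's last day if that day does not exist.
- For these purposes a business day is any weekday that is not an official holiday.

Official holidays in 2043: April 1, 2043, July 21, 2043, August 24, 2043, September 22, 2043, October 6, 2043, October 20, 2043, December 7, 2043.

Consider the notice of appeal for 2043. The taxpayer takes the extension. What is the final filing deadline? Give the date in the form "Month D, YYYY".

Start from the fixed due date, July 5, 2043.
July 5, 2043 is a Sunday; the next business day is July 6, 2043 (Monday).
Applying the 2 months extension: 2 months after July 6, 2043 is September 6, 2043.
Because September 6, 2043 is a Sunday, the deadline becomes September 7, 2043 (Monday).
The final due date is September 7, 2043.

September 7, 2043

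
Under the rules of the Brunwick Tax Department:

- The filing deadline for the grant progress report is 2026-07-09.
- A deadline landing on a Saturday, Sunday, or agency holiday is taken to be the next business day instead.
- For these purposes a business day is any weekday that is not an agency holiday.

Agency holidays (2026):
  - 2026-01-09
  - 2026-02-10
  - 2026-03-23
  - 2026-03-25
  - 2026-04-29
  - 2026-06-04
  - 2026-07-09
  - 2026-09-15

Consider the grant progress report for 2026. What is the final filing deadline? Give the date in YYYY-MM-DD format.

2026-07-10

Start from the fixed due date, 2026-07-09.
2026-07-09 is a listed holiday; the next business day is 2026-07-10 (Friday).
So the filing is due 2026-07-10.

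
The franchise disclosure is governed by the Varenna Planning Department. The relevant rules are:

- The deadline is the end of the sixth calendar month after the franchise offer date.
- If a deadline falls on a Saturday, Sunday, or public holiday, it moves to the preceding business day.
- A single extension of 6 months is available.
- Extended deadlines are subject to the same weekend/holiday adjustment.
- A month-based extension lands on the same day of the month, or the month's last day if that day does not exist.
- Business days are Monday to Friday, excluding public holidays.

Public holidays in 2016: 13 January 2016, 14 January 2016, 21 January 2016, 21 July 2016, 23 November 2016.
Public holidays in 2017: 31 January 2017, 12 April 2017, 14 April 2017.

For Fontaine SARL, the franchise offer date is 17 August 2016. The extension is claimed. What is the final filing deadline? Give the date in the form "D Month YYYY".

28 August 2017

6 months after 17 August 2016 falls in February 2017; the last day of that month is 28 February 2017.
28 February 2017 is a Tuesday and not a listed holiday, so it stands.
Add 6 months to 28 February 2017: 28 August 2017.
28 August 2017 falls on a Monday, which is a business day, so no adjustment is needed.
Deadline: 28 August 2017.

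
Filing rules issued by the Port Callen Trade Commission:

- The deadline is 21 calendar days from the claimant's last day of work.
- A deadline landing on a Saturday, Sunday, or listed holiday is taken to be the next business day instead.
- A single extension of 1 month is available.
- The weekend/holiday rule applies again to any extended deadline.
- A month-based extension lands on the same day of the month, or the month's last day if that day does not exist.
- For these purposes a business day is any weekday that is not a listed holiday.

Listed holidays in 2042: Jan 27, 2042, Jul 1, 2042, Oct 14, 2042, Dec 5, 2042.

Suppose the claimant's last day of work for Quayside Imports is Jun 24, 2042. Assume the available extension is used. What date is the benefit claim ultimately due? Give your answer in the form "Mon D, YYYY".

Adding 21 calendar days to Jun 24, 2042 gives Jul 15, 2042.
Jul 15, 2042 (Tuesday) is already a business day.
Add 1 month to Jul 15, 2042: Aug 15, 2042.
Aug 15, 2042 falls on a Friday, which is a business day, so no adjustment is needed.
So the filing is due Aug 15, 2042.

Aug 15, 2042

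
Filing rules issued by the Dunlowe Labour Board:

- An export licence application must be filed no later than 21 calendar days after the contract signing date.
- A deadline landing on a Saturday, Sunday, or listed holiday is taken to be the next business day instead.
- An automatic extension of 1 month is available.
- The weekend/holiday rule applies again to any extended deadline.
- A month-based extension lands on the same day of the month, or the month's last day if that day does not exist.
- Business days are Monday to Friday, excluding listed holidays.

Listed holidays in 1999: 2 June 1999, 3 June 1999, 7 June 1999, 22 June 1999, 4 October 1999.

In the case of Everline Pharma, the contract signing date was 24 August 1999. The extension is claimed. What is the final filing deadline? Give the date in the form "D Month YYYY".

Trigger date 24 August 1999 + 21 calendar days = 14 September 1999.
Since 14 September 1999 is a Tuesday and not a holiday, the date is unchanged.
Applying the 1 month extension: 1 month after 14 September 1999 is 14 October 1999.
14 October 1999 falls on a Thursday, which is a business day, so no adjustment is needed.
Deadline: 14 October 1999.

14 October 1999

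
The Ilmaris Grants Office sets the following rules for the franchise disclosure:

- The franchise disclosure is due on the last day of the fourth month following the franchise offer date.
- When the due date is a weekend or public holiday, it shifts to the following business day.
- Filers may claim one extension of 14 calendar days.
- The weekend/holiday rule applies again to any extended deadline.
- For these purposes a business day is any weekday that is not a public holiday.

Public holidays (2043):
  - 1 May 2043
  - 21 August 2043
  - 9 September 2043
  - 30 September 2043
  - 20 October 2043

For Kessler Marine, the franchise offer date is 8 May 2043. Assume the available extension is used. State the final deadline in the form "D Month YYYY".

15 October 2043

4 months after 8 May 2043 is September 2043; that month ends on 30 September 2043.
30 September 2043 falls on a listed holiday. Rolling to the next business day gives 1 October 2043, a Thursday.
Applying the 14-calendar-day extension: 1 October 2043 + 14 days = 15 October 2043.
15 October 2043 is a Thursday and not a listed holiday, so it stands.
Deadline: 15 October 2043.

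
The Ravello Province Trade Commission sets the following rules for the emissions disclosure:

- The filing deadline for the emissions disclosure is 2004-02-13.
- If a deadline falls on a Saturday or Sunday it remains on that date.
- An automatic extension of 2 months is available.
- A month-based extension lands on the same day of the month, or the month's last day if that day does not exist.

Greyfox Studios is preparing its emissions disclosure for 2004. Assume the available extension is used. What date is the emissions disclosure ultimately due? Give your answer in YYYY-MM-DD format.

Start from the fixed due date, 2004-02-13.
No adjustment is made for weekends or holidays, so 2004-02-13 stands.
Applying the 2 months extension: 2 months after 2004-02-13 is 2004-04-13.
2004-04-13 falls on a Tuesday. The rules make no weekend/holiday allowance, so it remains 2004-04-13.
Final deadline: 2004-04-13.

2004-04-13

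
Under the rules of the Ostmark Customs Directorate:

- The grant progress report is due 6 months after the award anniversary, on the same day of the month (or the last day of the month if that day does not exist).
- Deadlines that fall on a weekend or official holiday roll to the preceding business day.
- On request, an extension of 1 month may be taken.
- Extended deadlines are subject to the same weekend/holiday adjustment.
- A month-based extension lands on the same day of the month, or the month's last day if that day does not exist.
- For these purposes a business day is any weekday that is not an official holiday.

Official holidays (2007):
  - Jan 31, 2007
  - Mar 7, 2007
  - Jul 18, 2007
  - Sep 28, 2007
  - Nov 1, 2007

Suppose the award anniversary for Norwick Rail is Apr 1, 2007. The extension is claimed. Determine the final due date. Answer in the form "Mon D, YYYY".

6 months after Apr 1, 2007, on the same day of the month, is Oct 1, 2007.
Oct 1, 2007 falls on a Monday, which is a business day, so no adjustment is needed.
The 1 month extension carries Oct 1, 2007 to Nov 1, 2007.
Nov 1, 2007 falls on a listed holiday. Rolling to the preceding business day gives Oct 31, 2007, a Wednesday.
So the filing is due Oct 31, 2007.

Oct 31, 2007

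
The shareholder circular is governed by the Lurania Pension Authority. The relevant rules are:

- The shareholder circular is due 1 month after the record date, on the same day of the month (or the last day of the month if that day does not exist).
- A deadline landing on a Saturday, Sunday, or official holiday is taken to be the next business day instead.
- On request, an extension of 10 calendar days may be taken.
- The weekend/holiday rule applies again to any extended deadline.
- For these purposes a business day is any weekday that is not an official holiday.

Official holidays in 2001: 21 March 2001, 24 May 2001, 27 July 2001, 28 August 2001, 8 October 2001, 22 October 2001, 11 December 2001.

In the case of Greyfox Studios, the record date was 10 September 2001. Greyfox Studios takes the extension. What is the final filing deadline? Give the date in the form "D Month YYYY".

23 October 2001

1 month from 10 September 2001 is 10 October 2001.
10 October 2001 falls on a Wednesday, which is a business day, so no adjustment is needed.
Applying the 10-calendar-day extension: 10 October 2001 + 10 days = 20 October 2001.
Because 20 October 2001 is a Saturday, the deadline becomes 23 October 2001 (Tuesday).
So the filing is due 23 October 2001.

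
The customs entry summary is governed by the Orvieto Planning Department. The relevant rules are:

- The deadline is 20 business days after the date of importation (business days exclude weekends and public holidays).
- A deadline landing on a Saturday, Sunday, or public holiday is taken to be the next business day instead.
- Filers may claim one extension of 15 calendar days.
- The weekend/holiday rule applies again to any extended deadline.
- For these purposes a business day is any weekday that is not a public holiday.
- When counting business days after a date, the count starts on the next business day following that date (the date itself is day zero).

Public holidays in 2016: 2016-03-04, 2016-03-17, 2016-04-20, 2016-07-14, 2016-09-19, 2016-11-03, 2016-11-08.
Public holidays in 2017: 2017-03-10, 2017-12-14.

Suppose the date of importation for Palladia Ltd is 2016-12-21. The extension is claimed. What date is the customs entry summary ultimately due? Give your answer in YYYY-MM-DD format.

2017-02-02

20 business days after 2016-12-21, excluding weekends and holidays, is 2017-01-18.
Since 2017-01-18 is a Wednesday and not a holiday, the date is unchanged.
With the 15-day extension, 2017-01-18 becomes 2017-02-02.
2017-02-02 falls on a Thursday, which is a business day, so no adjustment is needed.
The final due date is 2017-02-02.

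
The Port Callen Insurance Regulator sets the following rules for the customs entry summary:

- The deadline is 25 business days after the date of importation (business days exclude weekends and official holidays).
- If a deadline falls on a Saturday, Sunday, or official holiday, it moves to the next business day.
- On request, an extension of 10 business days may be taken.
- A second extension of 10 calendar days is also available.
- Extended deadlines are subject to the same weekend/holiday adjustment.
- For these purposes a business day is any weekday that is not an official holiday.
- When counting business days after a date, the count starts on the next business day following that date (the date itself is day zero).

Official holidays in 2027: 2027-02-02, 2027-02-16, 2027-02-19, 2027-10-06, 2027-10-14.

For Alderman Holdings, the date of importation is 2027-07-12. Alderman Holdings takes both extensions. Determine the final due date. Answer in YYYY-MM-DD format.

25 business days after 2027-07-12, excluding weekends and holidays, is 2027-08-16.
2027-08-16 (Monday) is already a business day.
The 10-business-day extension runs from 2027-08-16 to 2027-08-30.
2027-08-30 falls on a Monday, which is a business day, so no adjustment is needed.
Applying the 10-calendar-day extension: 2027-08-30 + 10 days = 2027-09-09.
2027-09-09 falls on a Thursday, which is a business day, so no adjustment is needed.
The final due date is 2027-09-09.

2027-09-09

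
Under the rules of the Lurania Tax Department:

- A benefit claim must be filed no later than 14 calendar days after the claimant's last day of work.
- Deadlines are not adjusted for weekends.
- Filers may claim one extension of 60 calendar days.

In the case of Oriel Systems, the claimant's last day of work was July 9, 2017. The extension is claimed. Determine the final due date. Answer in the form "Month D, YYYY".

14 calendar days after July 9, 2017 is July 23, 2017.
July 23, 2017 falls on a Sunday. The rules make no weekend/holiday allowance, so it remains July 23, 2017.
The 60-calendar-day extension moves the deadline from July 23, 2017 to September 21, 2017.
September 21, 2017 is a Thursday; no weekend or holiday adjustment applies.
Final deadline: September 21, 2017.

September 21, 2017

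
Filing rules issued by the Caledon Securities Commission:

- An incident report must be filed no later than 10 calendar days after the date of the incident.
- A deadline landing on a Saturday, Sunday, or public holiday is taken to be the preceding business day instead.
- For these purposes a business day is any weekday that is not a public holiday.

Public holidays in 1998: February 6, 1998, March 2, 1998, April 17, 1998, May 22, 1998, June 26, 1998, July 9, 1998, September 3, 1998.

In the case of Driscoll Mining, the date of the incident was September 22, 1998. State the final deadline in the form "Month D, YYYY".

10 calendar days after September 22, 1998 is October 2, 1998.
October 2, 1998 falls on a Friday, which is a business day, so no adjustment is needed.
So the filing is due October 2, 1998.

October 2, 1998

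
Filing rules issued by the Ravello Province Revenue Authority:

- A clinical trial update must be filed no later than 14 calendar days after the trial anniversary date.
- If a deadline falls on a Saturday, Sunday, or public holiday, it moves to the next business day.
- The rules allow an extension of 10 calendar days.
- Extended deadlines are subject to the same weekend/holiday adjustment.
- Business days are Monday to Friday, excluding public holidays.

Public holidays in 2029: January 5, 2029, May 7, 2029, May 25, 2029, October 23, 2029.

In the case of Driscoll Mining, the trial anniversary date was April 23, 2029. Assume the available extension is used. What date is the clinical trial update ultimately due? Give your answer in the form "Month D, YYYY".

May 18, 2029

Trigger date April 23, 2029 + 14 calendar days = May 7, 2029.
May 7, 2029 is a listed holiday, so it moves to the next business day, May 8, 2029 (Tuesday).
The 10-calendar-day extension moves the deadline from May 8, 2029 to May 18, 2029.
May 18, 2029 (Friday) is already a business day.
Deadline: May 18, 2029.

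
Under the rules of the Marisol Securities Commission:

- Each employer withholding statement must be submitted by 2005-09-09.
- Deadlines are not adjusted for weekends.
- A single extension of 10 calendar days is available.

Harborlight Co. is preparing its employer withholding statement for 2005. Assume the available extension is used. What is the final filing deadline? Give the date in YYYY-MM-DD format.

Start from the fixed due date, 2005-09-09.
2005-09-09 is a Friday; no weekend or holiday adjustment applies.
With the 10-day extension, 2005-09-09 becomes 2005-09-19.
2005-09-19 falls on a Monday. The rules make no weekend/holiday allowance, so it remains 2005-09-19.
So the filing is due 2005-09-19.

2005-09-19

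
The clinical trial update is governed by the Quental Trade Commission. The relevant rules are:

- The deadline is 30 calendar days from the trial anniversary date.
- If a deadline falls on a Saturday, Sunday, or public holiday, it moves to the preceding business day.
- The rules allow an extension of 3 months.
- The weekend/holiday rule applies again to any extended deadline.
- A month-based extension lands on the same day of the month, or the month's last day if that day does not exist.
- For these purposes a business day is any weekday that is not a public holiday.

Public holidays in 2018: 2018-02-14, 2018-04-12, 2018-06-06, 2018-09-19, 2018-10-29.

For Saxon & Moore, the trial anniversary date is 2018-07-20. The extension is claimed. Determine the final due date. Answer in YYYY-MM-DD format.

2018-11-16

Adding 30 calendar days to 2018-07-20 gives 2018-08-19.
Because 2018-08-19 is a Sunday, the deadline becomes 2018-08-17 (Friday).
Add 3 months to 2018-08-17: 2018-11-17.
2018-11-17 is a Saturday; the preceding business day is 2018-11-16 (Friday).
So the filing is due 2018-11-16.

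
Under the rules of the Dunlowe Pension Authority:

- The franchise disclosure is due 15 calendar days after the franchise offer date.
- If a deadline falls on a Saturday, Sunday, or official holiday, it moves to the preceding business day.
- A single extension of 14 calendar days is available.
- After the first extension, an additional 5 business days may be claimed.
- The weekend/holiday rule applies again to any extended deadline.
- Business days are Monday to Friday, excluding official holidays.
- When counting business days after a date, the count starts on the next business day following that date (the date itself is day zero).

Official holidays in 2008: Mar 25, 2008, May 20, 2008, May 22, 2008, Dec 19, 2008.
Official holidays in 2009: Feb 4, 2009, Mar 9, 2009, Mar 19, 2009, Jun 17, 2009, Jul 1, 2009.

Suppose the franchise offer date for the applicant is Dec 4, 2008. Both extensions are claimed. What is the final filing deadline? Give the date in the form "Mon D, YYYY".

From Dec 4, 2008, 15 calendar days later is Dec 19, 2008.
Dec 19, 2008 is a listed holiday; the preceding business day is Dec 18, 2008 (Thursday).
Applying the 14-calendar-day extension: Dec 18, 2008 + 14 days = Jan 1, 2009.
Since Jan 1, 2009 is a Thursday and not a holiday, the date is unchanged.
Counting 5 further business days from Jan 1, 2009 reaches Jan 8, 2009.
Since Jan 8, 2009 is a Thursday and not a holiday, the date is unchanged.
So the filing is due Jan 8, 2009.

Jan 8, 2009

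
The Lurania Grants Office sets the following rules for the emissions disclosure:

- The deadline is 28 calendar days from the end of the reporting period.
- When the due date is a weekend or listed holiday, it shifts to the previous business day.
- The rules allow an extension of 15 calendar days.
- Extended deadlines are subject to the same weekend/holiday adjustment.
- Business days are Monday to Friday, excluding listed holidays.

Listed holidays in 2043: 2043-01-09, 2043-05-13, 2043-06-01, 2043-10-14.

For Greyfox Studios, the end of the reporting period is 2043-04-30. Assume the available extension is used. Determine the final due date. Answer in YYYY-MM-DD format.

From 2043-04-30, 28 calendar days later is 2043-05-28.
2043-05-28 falls on a Thursday, which is a business day, so no adjustment is needed.
Add the 15 calendar-day extension to 2043-05-28: 2043-06-12.
Since 2043-06-12 is a Friday and not a holiday, the date is unchanged.
Deadline: 2043-06-12.

2043-06-12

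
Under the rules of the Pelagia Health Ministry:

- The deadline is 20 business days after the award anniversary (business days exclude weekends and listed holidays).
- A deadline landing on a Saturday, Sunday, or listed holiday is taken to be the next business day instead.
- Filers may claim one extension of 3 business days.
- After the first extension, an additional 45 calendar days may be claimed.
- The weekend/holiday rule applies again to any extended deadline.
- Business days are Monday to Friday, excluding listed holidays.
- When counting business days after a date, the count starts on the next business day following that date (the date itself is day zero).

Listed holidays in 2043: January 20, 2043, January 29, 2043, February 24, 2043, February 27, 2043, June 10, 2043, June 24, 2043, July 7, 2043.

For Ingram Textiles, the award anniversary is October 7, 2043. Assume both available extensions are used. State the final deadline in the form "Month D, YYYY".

Starting the day after October 7, 2043 and counting 20 business days lands on November 4, 2043.
November 4, 2043 (Wednesday) is already a business day.
The 3-business-day extension runs from November 4, 2043 to November 9, 2043.
November 9, 2043 (Monday) is already a business day.
Applying the 45-calendar-day extension: November 9, 2043 + 45 days = December 24, 2043.
December 24, 2043 (Thursday) is already a business day.
The final due date is December 24, 2043.

December 24, 2043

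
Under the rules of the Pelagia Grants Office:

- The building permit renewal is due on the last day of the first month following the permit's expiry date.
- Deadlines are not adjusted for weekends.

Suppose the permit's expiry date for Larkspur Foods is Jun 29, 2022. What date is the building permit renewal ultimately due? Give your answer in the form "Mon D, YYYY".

The first month after Jun 29, 2022 is July 2022, whose last day is Jul 31, 2022.
Jul 31, 2022 falls on a Sunday. The rules make no weekend/holiday allowance, so it remains Jul 31, 2022.
So the filing is due Jul 31, 2022.

Jul 31, 2022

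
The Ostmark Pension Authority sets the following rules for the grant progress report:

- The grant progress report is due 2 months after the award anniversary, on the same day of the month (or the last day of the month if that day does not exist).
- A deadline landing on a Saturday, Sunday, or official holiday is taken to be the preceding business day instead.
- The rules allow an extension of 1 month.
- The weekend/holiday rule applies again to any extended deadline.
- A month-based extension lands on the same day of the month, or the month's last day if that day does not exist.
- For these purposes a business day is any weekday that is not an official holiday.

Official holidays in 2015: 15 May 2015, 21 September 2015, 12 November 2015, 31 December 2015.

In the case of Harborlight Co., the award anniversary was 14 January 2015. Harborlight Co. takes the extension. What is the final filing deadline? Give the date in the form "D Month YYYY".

2 months from 14 January 2015 is 14 March 2015.
14 March 2015 falls on a Saturday. Rolling to the preceding business day gives 13 March 2015, a Friday.
Add 1 month to 13 March 2015: 13 April 2015.
Since 13 April 2015 is a Monday and not a holiday, the date is unchanged.
Final deadline: 13 April 2015.

13 April 2015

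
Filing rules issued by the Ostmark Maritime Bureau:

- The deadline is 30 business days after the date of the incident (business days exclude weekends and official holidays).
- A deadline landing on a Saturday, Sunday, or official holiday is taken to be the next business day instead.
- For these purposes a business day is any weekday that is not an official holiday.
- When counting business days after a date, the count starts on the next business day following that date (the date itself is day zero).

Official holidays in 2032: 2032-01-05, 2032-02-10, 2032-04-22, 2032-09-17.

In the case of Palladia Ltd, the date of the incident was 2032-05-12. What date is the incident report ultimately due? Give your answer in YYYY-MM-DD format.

30 business days after 2032-05-12, excluding weekends and holidays, is 2032-06-23.
2032-06-23 falls on a Wednesday, which is a business day, so no adjustment is needed.
Deadline: 2032-06-23.

2032-06-23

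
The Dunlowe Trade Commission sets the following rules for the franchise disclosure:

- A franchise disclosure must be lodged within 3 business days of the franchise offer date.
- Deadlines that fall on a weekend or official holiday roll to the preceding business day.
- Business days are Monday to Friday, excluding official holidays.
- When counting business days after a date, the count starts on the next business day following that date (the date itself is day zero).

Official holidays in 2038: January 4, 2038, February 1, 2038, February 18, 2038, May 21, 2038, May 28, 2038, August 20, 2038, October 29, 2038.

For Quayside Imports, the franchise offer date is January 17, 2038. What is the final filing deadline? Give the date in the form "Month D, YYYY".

January 20, 2038

Counting 3 business days after January 17, 2038 (skipping weekends and listed holidays) reaches January 20, 2038.
January 20, 2038 (Wednesday) is already a business day.
The final due date is January 20, 2038.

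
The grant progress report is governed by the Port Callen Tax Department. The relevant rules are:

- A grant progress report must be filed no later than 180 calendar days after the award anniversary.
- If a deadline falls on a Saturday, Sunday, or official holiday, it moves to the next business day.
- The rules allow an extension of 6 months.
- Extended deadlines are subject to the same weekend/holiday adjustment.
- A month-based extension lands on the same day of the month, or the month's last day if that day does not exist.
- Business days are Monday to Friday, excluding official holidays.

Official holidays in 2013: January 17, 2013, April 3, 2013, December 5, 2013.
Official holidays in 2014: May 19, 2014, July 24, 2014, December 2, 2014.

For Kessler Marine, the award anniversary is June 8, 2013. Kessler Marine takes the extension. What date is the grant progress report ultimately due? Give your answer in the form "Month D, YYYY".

June 6, 2014

Trigger date June 8, 2013 + 180 calendar days = December 5, 2013.
Because December 5, 2013 is a listed holiday, the deadline becomes December 6, 2013 (Friday).
Applying the 6 months extension: 6 months after December 6, 2013 is June 6, 2014.
June 6, 2014 is a Friday and not a listed holiday, so it stands.
Deadline: June 6, 2014.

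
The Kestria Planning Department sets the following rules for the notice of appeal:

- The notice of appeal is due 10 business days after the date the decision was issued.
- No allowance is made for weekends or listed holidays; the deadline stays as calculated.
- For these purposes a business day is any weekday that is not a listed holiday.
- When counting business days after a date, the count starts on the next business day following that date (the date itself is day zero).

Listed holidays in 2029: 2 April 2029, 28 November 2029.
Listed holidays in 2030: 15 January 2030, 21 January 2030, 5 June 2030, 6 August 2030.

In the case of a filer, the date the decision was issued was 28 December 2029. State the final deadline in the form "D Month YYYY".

10 business days after 28 December 2029, excluding weekends and holidays, is 11 January 2030.
11 January 2030 falls on a Friday. The rules make no weekend/holiday allowance, so it remains 11 January 2030.
Deadline: 11 January 2030.

11 January 2030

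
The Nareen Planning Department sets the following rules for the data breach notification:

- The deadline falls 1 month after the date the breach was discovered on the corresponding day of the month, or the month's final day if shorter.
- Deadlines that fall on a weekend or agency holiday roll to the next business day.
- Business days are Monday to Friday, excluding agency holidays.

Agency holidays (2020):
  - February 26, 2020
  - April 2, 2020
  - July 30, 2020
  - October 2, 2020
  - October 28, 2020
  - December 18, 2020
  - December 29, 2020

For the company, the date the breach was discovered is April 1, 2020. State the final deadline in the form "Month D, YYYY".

May 1, 2020

1 month from April 1, 2020 is May 1, 2020.
Since May 1, 2020 is a Friday and not a holiday, the date is unchanged.
So the filing is due May 1, 2020.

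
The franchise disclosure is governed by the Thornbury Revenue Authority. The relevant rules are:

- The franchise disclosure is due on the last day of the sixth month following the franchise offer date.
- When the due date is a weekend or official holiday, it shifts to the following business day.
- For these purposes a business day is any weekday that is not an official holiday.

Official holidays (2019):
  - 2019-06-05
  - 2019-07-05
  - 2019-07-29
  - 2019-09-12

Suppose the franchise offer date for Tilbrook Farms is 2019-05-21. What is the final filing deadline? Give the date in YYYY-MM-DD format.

6 months after 2019-05-21 falls in November 2019; the last day of that month is 2019-11-30.
2019-11-30 is a Saturday; the next business day is 2019-12-02 (Monday).
Deadline: 2019-12-02.

2019-12-02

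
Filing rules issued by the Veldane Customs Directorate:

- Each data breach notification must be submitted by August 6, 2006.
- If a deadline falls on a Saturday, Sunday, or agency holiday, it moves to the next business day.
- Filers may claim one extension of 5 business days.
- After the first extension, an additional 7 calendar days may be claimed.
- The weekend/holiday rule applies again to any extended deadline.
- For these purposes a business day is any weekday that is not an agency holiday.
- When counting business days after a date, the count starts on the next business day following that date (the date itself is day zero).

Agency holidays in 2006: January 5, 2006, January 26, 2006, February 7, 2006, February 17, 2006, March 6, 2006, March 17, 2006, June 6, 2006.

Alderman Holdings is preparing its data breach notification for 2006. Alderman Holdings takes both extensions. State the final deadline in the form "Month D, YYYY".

August 21, 2006

The statutory due date is August 6, 2006.
August 6, 2006 is a Sunday; the next business day is August 7, 2006 (Monday).
Applying the 5-business-day extension: 5 business days after August 7, 2006 is August 14, 2006.
August 14, 2006 falls on a Monday, which is a business day, so no adjustment is needed.
The 7-calendar-day extension moves the deadline from August 14, 2006 to August 21, 2006.
August 21, 2006 falls on a Monday, which is a business day, so no adjustment is needed.
So the filing is due August 21, 2006.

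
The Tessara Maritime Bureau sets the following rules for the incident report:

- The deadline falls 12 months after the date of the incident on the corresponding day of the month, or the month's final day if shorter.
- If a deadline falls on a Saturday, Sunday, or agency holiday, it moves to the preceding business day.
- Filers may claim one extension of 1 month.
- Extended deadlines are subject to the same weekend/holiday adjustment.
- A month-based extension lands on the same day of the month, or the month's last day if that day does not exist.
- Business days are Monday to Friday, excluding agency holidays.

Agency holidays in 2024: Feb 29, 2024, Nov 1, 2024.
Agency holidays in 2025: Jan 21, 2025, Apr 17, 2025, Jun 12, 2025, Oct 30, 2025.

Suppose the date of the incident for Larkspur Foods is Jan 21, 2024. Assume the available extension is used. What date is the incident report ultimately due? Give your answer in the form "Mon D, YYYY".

Moving 12 months forward from Jan 21, 2024 on the corresponding day gives Jan 21, 2025.
Jan 21, 2025 is a listed holiday, so it moves to the preceding business day, Jan 20, 2025 (Monday).
Add 1 month to Jan 20, 2025: Feb 20, 2025.
Feb 20, 2025 is a Thursday and not a listed holiday, so it stands.
So the filing is due Feb 20, 2025.

Feb 20, 2025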